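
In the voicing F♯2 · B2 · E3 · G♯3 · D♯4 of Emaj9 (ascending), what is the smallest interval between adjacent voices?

major third

Adjacent intervals: F♯2→B2 = perfect fourth; B2→E3 = perfect fourth; E3→G♯3 = major third; G♯3→D♯4 = perfect fifth.
The smallest is E3 to G♯3, a major third (4 semitones).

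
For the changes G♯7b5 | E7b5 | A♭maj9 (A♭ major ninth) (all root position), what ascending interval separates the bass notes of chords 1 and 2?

minor sixth

The roots are G♯ and E.
From G♯ to E: 8 semitones over a sixth = minor.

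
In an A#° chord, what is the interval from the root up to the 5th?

diminished fifth

Spelling the chord: A#–C#–E.
So we need the interval from A# up to E.
From A# to E: 6 semitones over a fifth = diminished.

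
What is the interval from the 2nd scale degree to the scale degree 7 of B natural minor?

The scale runs B C♯ D E F♯ G A.
2nd scale degree = C♯; degree 7 = A.
From C♯ to A: 8 semitones over a sixth = minor.

minor 6th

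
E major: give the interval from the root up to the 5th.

perfect 5th

The chord tones of E (E major) are E G♯ B.
The root is E and the 5th is B.
From E to B is 7 semitones, exactly the perfect fifth.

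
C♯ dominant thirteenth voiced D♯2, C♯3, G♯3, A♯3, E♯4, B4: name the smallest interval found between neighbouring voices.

M2

Adjacent intervals: D♯2→C♯3 = minor seventh; C♯3→G♯3 = perfect fifth; G♯3→A♯3 = major second; A♯3→E♯4 = perfect fifth; E♯4→B4 = diminished fifth.
The smallest is G♯3 to A♯3, a major second (2 semitones).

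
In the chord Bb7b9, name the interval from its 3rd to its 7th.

diminished fifth

Bb7b9 (Bb dominant seventh flat nine): Bb, D, F, Ab, Cb.
So we need the interval from D up to Ab.
5 letter names make it a fifth; at 6 semitones (a half step narrower than perfect) the quality is diminished.
That tritone between 3rd and 7th is what gives the dominant seventh its pull toward resolution.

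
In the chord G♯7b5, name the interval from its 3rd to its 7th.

G♯7b5 (G♯ dominant seventh flat five): G♯ B♯ D F♯.
3rd = B♯; 7th = F♯.
From B♯ to F♯: 6 semitones over a fifth = diminished.
That tritone between 3rd and 7th is what gives the dominant seventh its pull toward resolution.

diminished fifth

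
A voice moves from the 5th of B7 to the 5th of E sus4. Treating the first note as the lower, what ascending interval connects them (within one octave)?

perfect 4th

B7 has F# as its 5th, and E sus4 has B as its 5th.
F# up to B spans 4 letter names and 5 semitones — a perfect fourth.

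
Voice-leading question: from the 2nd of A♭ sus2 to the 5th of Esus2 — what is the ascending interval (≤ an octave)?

augmented 1st

A♭ sus2 has B♭ as its 2nd, and Esus2 has B as its 5th.
B♭ up to B is 1 semitone, a half step wider than a perfect unison, so the interval is augmented.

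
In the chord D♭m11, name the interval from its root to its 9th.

D♭ minor eleventh is spelled D♭-F♭-A♭-C♭-E♭-G♭.
So we need the interval from D♭ up to E♭.
From D♭ to E♭ is 14 semitones, exactly the major ninth.

major 9th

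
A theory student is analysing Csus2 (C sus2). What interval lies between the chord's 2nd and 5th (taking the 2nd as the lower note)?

Csus2 (C sus2): C, D, G.
So we need the interval from D up to G.
From D to G is 5 semitones, exactly the perfect fourth.

perfect 4th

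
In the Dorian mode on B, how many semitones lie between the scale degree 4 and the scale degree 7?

The scale is B C♯ D E F♯ G♯ A.
E up to A is a perfect fourth — 5 semitones.

5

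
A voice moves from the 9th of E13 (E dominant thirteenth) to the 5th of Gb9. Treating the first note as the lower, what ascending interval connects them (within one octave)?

E13 (E dominant thirteenth) has F# as its 9th, and Gb9 has Db as its 5th.
F# up to Db is 7 semitones, a whole step narrower than a major sixth, so the interval is diminished.

diminished 6th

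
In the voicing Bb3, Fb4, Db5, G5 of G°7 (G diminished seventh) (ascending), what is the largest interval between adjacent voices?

Adjacent intervals: Bb3→Fb4 = diminished fifth; Fb4→Db5 = major sixth; Db5→G5 = augmented fourth.
The largest is Fb4 to Db5, a major sixth (9 semitones).

major 6th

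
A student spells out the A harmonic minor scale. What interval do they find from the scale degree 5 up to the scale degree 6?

minor second

A harmonic minor: A B C D E F G#.
Scale degree 5 = E; 6th scale degree = F.
2 letter names make it a second; at 1 semitone (a half step narrower than major) the quality is minor.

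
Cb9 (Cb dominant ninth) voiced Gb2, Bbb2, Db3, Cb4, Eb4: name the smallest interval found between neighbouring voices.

minor third

Adjacent intervals: Gb2→Bbb2 = minor third; Bbb2→Db3 = major third; Db3→Cb4 = minor seventh; Cb4→Eb4 = major third.
The smallest is Gb2 to Bbb2, a minor third (3 semitones).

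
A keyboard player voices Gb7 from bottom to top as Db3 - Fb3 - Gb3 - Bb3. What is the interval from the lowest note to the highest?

major 6th

The outer voices are Db3 and Bb3.
Counting 6 letters and 9 half steps from Db gives a major sixth.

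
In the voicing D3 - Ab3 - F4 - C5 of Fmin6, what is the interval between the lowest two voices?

d5

Those voices are D3 and Ab3.
D up to Ab is 6 semitones, a half step narrower than a perfect fifth, so the interval is diminished.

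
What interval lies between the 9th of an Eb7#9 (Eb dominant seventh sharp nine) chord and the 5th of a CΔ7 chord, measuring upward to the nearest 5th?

Eb7#9 (Eb dominant seventh sharp nine) has F# as its 9th, and CΔ7 has G as its 5th.
F# up to G is 1 semitone, a half step narrower than a major second, so the interval is minor.

minor 2nd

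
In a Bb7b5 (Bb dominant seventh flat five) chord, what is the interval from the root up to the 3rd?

major 3rd

Bb7b5 (Bb dominant seventh flat five) is spelled Bb-D-Fb-Ab.
So we need the interval from Bb up to D.
Counting 3 letters and 4 half steps from Bb gives a major third.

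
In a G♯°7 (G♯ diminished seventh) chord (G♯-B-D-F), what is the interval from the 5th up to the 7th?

That puts D below F.
From D to F: 3 semitones over a third = minor.

minor third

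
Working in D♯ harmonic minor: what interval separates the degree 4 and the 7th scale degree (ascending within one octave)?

The scale runs D♯ E♯ F♯ G♯ A♯ B C𝄪.
So we need the interval from G♯ up to C𝄪.
G♯ up to C𝄪 is 6 semitones, a half step wider than a perfect fourth, so the interval is augmented.

augmented 4th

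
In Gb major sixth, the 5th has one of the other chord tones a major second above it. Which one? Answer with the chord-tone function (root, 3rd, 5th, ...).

Gb6 is spelled Gb-Bb-Db-Eb.
The 5th is Db. A major second above Db is Eb.
Eb is the chord's 6th.

6th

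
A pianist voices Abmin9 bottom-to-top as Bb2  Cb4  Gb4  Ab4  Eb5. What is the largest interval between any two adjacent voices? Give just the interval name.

minor ninth

Adjacent intervals: Bb2→Cb4 = minor ninth; Cb4→Gb4 = perfect fifth; Gb4→Ab4 = major second; Ab4→Eb5 = perfect fifth.
The largest is Bb2 to Cb4, a minor ninth (13 semitones).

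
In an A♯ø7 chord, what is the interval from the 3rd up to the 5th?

minor third

A♯m7b5: A♯ C♯ E G♯.
So we need the interval from C♯ up to E.
3 letter names make it a third; at 3 semitones (a half step narrower than major) the quality is minor.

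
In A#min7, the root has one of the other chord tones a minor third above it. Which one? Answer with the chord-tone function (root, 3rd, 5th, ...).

3rd

A#-7 (A# minor seventh): A#-C#-E#-G#.
The root is A#. A minor third above A# is C#.
C# is the chord's 3rd.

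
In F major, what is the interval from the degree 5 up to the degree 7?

F major: F G A Bb C D E.
That puts C below E.
C up to E spans 3 letter names and 4 semitones — a major third.

major third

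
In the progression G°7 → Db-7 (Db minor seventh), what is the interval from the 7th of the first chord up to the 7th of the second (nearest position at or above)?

perfect 5th

The 7th of G°7 is Fb; the 7th of Db-7 (Db minor seventh) is Cb.
Counting 5 letters and 7 half steps from Fb gives a perfect fifth.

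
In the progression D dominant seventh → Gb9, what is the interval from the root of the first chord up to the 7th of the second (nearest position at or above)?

D dominant seventh has D as its root, and Gb9 has Fb as its 7th.
From D to Fb: 2 semitones over a third = diminished.

diminished third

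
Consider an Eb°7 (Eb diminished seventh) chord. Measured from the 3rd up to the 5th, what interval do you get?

minor 3rd

The chord tones of Eb°7 are Eb Gb Bbb Dbb.
That puts Gb below Bbb.
Gb up to Bbb is 3 semitones, a half step narrower than a major third, so the interval is minor.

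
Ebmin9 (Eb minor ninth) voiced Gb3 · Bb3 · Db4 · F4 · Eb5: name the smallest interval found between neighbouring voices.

minor third

Adjacent intervals: Gb3→Bb3 = major third; Bb3→Db4 = minor third; Db4→F4 = major third; F4→Eb5 = minor seventh.
The smallest is Bb3 to Db4, a minor third (3 semitones).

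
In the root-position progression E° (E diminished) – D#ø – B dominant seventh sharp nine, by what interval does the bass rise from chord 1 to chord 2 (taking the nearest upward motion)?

The roots are E and D#.
From E to D# is 11 semitones, exactly the major seventh.

major seventh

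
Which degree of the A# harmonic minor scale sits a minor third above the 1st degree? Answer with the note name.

C#

The scale is A# B# C# D# E# F# G##.
The 1st degree is A#; a minor third above that is C# — scale degree 3.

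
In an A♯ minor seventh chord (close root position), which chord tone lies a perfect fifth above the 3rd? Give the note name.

A♯ minor seventh is spelled A♯-C♯-E♯-G♯.
The 3rd is C♯. A perfect fifth above C♯ is G♯.
G♯ is the chord's 7th.

G#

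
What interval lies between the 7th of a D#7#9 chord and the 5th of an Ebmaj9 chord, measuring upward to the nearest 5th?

diminished seventh

The 7th of D#7#9 is C#; the 5th of Ebmaj9 is Bb.
From C# to Bb: 9 semitones over a seventh = diminished.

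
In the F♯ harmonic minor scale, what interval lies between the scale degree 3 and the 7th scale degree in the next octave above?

augmented twelfth

The scale runs F♯ G♯ A B C♯ D E♯.
So we need the interval from A up to E♯.
From A to E♯: 20 semitones over a twelfth = augmented.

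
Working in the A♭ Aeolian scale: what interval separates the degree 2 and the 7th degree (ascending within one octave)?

Spelling the A♭ Aeolian scale: A♭ B♭ C♭ D♭ E♭ F♭ G♭.
Degree 2 = B♭; 7th degree = G♭.
6 letter names make it a sixth; at 8 semitones (a half step narrower than major) the quality is minor.

m6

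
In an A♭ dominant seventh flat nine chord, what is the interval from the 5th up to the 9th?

A♭7b9 is spelled A♭ C E♭ G♭ B𝄫.
So we need the interval from E♭ up to B𝄫.
E♭ up to B𝄫 is 6 semitones, a half step narrower than a perfect fifth, so the interval is diminished.

diminished fifth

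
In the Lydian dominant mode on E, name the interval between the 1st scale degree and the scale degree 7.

The scale runs E F# G# A# B C# D.
The 1st scale degree is E and the scale degree 7 is D.
From E to D: 10 semitones over a seventh = minor.

minor 7th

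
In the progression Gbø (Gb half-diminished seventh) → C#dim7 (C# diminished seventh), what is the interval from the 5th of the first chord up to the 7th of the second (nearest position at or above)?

A6

The 5th of Gbø (Gb half-diminished seventh) is Dbb; the 7th of C#dim7 (C# diminished seventh) is Bb.
6 letter names make it a sixth; at 10 semitones (a half step wider than major) the quality is augmented.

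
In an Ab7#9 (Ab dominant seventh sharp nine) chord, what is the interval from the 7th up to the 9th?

Spelling the chord: Ab C Eb Gb B.
So we need the interval from Gb up to B.
Gb up to B is 5 semitones, a half step wider than a major third, so the interval is augmented.

augmented third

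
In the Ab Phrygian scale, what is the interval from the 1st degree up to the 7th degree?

minor seventh

Ab phrygian: Ab Bbb Cb Db Eb Fb Gb.
1st degree = Ab; scale degree 7 = Gb.
7 letter names make it a seventh; at 10 semitones (a half step narrower than major) the quality is minor.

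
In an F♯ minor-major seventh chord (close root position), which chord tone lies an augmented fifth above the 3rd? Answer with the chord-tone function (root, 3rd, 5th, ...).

7th

F♯m(maj7): F♯ A C♯ E♯.
The 3rd is A. An augmented fifth above A is E♯.
E♯ is the chord's 7th.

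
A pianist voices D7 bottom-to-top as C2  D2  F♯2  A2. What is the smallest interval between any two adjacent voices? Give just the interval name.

Adjacent intervals: C2→D2 = major second; D2→F♯2 = major third; F♯2→A2 = minor third.
The smallest is C2 to D2, a major second (2 semitones).

major 2nd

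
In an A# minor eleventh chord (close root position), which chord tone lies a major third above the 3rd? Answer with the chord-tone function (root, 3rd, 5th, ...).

5th

Spelling the chord: A#-C#-E#-G#-B#-D#.
The 3rd is C#. A major third above C# is E#.
E# is the chord's 5th.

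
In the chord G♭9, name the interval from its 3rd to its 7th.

diminished fifth

Spelling the chord: G♭ B♭ D♭ F♭ A♭.
That puts B♭ below F♭.
From B♭ to F♭: 6 semitones over a fifth = diminished.
This 3–7 tritone is the characteristic tension at the heart of the dominant sound.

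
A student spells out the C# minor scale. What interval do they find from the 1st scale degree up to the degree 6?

The scale runs C# D# E F# G# A B.
1st scale degree = C#; scale degree 6 = A.
6 letter names make it a sixth; at 8 semitones (a half step narrower than major) the quality is minor.

m6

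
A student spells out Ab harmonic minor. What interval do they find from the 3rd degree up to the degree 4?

The scale runs Ab Bb Cb Db Eb Fb G.
The 3rd degree is Cb and the degree 4 is Db.
Cb up to Db spans 2 letter names and 2 semitones — a major second.

major second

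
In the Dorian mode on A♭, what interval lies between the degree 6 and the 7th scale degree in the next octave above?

minor ninth

A♭ dorian: A♭ B♭ C♭ D♭ E♭ F G♭.
That puts F below G♭.
9 letter names make it a ninth; at 13 semitones (a half step narrower than major) the quality is minor.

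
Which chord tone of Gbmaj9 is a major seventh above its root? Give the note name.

Gb major ninth: Gb Bb Db F Ab.
The root is Gb. A major seventh above Gb is F.
F is the chord's 7th.

F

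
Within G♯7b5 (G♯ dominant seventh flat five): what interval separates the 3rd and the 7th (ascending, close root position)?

d5

The chord tones of G♯7b5 (G♯ dominant seventh flat five) are G♯–B♯–D–F♯.
3rd = B♯; 7th = F♯.
B♯ up to F♯ is 6 semitones, a half step narrower than a perfect fifth, so the interval is diminished.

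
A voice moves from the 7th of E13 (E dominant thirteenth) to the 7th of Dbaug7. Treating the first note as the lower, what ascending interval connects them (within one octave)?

E13 (E dominant thirteenth) has D as its 7th, and Dbaug7 has Cb as its 7th.
7 letter names make it a seventh; at 9 semitones (a whole step narrower than major) the quality is diminished.

diminished seventh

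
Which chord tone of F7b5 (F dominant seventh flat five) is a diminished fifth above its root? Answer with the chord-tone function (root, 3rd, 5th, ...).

5th

The chord tones of F7b5 (F dominant seventh flat five) are F, A, C♭, E♭.
The root is F. A diminished fifth above F is C♭.
C♭ is the chord's 5th.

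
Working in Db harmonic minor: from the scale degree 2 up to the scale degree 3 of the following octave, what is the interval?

Spelling Db harmonic minor: Db Eb Fb Gb Ab Bbb C.
The scale degree 2 is Eb and the 3rd degree (up an octave) is Fb.
Eb up to Fb is 13 semitones, a half step narrower than a major ninth, so the interval is minor.

minor ninth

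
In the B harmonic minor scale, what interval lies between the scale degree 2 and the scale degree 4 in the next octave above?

m10

The scale runs B C# D E F# G A#.
Scale degree 2 = C#; 4th scale degree (up an octave) = E.
10 letter names make it a tenth; at 15 semitones (a half step narrower than major) the quality is minor.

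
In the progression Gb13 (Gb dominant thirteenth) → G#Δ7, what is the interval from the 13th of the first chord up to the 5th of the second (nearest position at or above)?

augmented 7th

The 13th of Gb13 (Gb dominant thirteenth) is Eb; the 5th of G#Δ7 is D#.
Eb up to D# is 12 semitones, a half step wider than a major seventh, so the interval is augmented.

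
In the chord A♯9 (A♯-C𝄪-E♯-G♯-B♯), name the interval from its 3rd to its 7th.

diminished fifth

That puts C𝄪 below G♯.
C𝄪 up to G♯ is 6 semitones, a half step narrower than a perfect fifth, so the interval is diminished.
This 3–7 tritone is the characteristic tension at the heart of the dominant sound.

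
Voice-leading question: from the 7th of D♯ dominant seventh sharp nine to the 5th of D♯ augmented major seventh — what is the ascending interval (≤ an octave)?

The 7th of D♯ dominant seventh sharp nine is C♯; the 5th of D♯ augmented major seventh is A𝄪.
C♯ up to A𝄪 is 10 semitones, a half step wider than a major sixth, so the interval is augmented.

augmented sixth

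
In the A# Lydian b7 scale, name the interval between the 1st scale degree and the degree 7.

Spelling the A# Lydian b7 scale: A# B# C## D## E# F## G#.
The 1st scale degree is A# and the scale degree 7 is G#.
From A# to G#: 10 semitones over a seventh = minor.

minor 7th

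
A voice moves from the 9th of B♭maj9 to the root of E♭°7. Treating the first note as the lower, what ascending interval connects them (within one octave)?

B♭maj9 has C as its 9th, and E♭°7 has E♭ as its root.
3 letter names make it a third; at 3 semitones (a half step narrower than major) the quality is minor.

minor third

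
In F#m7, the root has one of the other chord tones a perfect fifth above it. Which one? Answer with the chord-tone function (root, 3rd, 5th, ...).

The chord tones of F# minor seventh are F# A C# E.
The root is F#. A perfect fifth above F# is C#.
C# is the chord's 5th.

5th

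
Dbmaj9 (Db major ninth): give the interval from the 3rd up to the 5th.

m3

Db major ninth is spelled Db–F–Ab–C–Eb.
So we need the interval from F up to Ab.
From F to Ab: 3 semitones over a third = minor.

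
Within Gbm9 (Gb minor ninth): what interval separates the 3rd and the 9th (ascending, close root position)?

Gbm9 is spelled Gb-Bbb-Db-Fb-Ab.
3rd = Bbb; 9th = Ab.
From Bbb to Ab is 11 semitones, exactly the major seventh.

major 7th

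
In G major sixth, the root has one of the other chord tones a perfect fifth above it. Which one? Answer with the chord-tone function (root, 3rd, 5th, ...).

5th

Spelling the chord: G, B, D, E.
The root is G. A perfect fifth above G is D.
D is the chord's 5th.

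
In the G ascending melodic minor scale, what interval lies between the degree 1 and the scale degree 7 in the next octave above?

major fourteenth

G melodic minor: G A Bb C D E F#.
That puts G below F#.
G up to F# spans 14 letter names and 23 semitones — a major fourteenth.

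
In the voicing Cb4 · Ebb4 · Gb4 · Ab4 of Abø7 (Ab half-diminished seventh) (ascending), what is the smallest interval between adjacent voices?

major second

Adjacent intervals: Cb4→Ebb4 = minor third; Ebb4→Gb4 = major third; Gb4→Ab4 = major second.
The smallest is Gb4 to Ab4, a major second (2 semitones).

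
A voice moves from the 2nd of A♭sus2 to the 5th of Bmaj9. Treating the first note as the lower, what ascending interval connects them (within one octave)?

augmented fifth

A♭sus2 has B♭ as its 2nd, and Bmaj9 has F♯ as its 5th.
B♭ up to F♯ is 8 semitones, a half step wider than a perfect fifth, so the interval is augmented.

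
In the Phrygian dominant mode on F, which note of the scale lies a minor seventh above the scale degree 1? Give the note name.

The scale is F Gb A Bb C Db Eb.
The scale degree 1 is F; a minor seventh above that is Eb — scale degree 7.

Eb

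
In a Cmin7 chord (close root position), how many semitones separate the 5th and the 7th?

Cm7 (C minor seventh) is spelled C-Eb-G-Bb.
G to Bb is a minor third: 3 semitones.

3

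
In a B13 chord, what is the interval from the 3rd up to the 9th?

minor 7th

B dominant thirteenth is spelled B, D#, F#, A, C#, G#.
3rd = D#; 9th = C#.
From D# to C#: 10 semitones over a seventh = minor.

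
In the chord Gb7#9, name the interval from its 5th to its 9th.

Gb7#9 (Gb dominant seventh sharp nine): Gb Bb Db Fb A.
That puts Db below A.
Db up to A is 8 semitones, a half step wider than a perfect fifth, so the interval is augmented.

A5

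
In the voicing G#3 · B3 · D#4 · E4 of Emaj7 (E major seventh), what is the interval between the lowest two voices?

minor third

Those voices are G#3 and B3.
G# up to B is 3 semitones, a half step narrower than a major third, so the interval is minor.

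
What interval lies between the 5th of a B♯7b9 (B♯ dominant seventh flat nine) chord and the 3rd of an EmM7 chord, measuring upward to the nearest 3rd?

B♯7b9 (B♯ dominant seventh flat nine) has F𝄪 as its 5th, and EmM7 has G as its 3rd.
2 letter names make it a second; at 0 semitones (a whole step narrower than major) the quality is diminished.

diminished 2nd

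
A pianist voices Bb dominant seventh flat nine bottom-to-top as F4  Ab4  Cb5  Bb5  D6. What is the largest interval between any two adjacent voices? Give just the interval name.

major seventh

Adjacent intervals: F4→Ab4 = minor third; Ab4→Cb5 = minor third; Cb5→Bb5 = major seventh; Bb5→D6 = major third.
The largest is Cb5 to Bb5, a major seventh (11 semitones).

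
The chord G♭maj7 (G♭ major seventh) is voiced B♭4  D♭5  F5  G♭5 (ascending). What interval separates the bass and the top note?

The outer voices are B♭4 and G♭5.
6 letter names make it a sixth; at 8 semitones (a half step narrower than major) the quality is minor.

minor 6th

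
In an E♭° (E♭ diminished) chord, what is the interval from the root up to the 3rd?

E♭°: E♭ G♭ B𝄫.
The root is E♭ and the 3rd is G♭.
From E♭ to G♭: 3 semitones over a third = minor.

m3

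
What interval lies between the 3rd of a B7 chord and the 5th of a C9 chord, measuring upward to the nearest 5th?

The 3rd of B7 is D#; the 5th of C9 is G.
4 letter names make it a fourth; at 4 semitones (a half step narrower than perfect) the quality is diminished.

diminished fourth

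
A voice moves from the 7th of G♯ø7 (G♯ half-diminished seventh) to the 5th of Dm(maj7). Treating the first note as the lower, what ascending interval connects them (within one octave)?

minor third

The 7th of G♯ø7 (G♯ half-diminished seventh) is F♯; the 5th of Dm(maj7) is A.
3 letter names make it a third; at 3 semitones (a half step narrower than major) the quality is minor.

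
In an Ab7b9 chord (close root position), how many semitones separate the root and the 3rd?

4

The chord tones of Ab dominant seventh flat nine are Ab C Eb Gb Bbb.
Ab to C is a major third: 4 semitones.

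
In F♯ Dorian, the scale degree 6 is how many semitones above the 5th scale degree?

The scale is F♯ G♯ A B C♯ D♯ E.
C♯ up to D♯ is a major second — 2 semitones.

2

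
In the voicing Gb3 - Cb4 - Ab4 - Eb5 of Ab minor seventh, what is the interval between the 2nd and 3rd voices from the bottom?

Those voices are Cb4 and Ab4.
Counting 6 letters and 9 half steps from Cb gives a major sixth.

major 6th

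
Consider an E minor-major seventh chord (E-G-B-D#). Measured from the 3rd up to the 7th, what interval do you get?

3rd = G; 7th = D#.
From G to D#: 8 semitones over a fifth = augmented.

augmented fifth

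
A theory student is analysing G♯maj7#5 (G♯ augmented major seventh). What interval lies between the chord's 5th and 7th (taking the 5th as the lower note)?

G♯maj7#5 is spelled G♯-B♯-D𝄪-F𝄪.
The 5th is D𝄪 and the 7th is F𝄪.
From D𝄪 to F𝄪: 3 semitones over a third = minor.

minor third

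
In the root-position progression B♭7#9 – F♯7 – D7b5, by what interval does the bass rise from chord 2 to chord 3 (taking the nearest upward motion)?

The roots are F♯ and D.
From F♯ to D: 8 semitones over a sixth = minor.

minor 6th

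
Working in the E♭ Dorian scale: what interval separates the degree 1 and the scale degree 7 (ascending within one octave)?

minor 7th

E♭ dorian: E♭ F G♭ A♭ B♭ C D♭.
So we need the interval from E♭ up to D♭.
E♭ up to D♭ is 10 semitones, a half step narrower than a major seventh, so the interval is minor.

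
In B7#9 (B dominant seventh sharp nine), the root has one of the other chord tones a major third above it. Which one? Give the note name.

The chord tones of B7#9 are B D# F# A C##.
The root is B. A major third above B is D#.
D# is the chord's 3rd.

D#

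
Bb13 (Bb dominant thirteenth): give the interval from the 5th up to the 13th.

major ninth

Bb13: Bb, D, F, Ab, C, G.
That puts F below G.
From F to G is 14 semitones, exactly the major ninth.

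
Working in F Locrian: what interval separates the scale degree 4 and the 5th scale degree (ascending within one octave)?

minor second

The scale runs F Gb Ab Bb Cb Db Eb.
Scale degree 4 = Bb; scale degree 5 = Cb.
2 letter names make it a second; at 1 semitone (a half step narrower than major) the quality is minor.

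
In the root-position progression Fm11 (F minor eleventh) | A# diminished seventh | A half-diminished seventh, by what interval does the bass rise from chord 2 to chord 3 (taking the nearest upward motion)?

diminished 8th

The roots are A# and A.
A# up to A is 11 semitones, a half step narrower than a perfect octave, so the interval is diminished.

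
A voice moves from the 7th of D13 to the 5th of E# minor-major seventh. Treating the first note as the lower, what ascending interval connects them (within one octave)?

D13 has C as its 7th, and E# minor-major seventh has B# as its 5th.
7 letter names make it a seventh; at 12 semitones (a half step wider than major) the quality is augmented.

A7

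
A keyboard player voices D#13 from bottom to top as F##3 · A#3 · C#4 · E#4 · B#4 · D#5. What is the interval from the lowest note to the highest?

minor thirteenth

The outer voices are F##3 and D#5.
13 letter names make it a thirteenth; at 20 semitones (a half step narrower than major) the quality is minor.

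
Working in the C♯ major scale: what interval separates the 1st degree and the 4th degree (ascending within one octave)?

Spelling the C♯ major scale: C♯ D♯ E♯ F♯ G♯ A♯ B♯.
That puts C♯ below F♯.
From C♯ to F♯ is 5 semitones, exactly the perfect fourth.

perfect 4th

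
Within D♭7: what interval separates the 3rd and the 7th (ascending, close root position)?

diminished fifth

The chord tones of D♭7 (D♭ dominant seventh) are D♭, F, A♭, C♭.
So we need the interval from F up to C♭.
F up to C♭ is 6 semitones, a half step narrower than a perfect fifth, so the interval is diminished.
That tritone between 3rd and 7th is what gives the dominant seventh its pull toward resolution.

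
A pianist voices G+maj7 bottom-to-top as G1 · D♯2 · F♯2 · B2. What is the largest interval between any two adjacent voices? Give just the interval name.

Adjacent intervals: G1→D♯2 = augmented fifth; D♯2→F♯2 = minor third; F♯2→B2 = perfect fourth.
The largest is G1 to D♯2, an augmented fifth (8 semitones).

A5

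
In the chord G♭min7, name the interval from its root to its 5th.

G♭-7: G♭, B𝄫, D♭, F♭.
That puts G♭ below D♭.
From G♭ to D♭ is 7 semitones, exactly the perfect fifth.

perfect 5th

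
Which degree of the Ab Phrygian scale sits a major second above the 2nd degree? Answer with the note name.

Cb

The scale is Ab Bbb Cb Db Eb Fb Gb.
The 2nd degree is Bbb; a major second above that is Cb — scale degree 3.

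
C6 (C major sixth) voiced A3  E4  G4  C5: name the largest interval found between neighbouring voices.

P5

Adjacent intervals: A3→E4 = perfect fifth; E4→G4 = minor third; G4→C5 = perfect fourth.
The largest is A3 to E4, a perfect fifth (7 semitones).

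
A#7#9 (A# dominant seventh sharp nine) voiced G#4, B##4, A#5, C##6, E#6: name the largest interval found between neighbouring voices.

Adjacent intervals: G#4→B##4 = augmented third; B##4→A#5 = diminished seventh; A#5→C##6 = major third; C##6→E#6 = minor third.
The largest is B##4 to A#5, a diminished seventh (9 semitones).

d7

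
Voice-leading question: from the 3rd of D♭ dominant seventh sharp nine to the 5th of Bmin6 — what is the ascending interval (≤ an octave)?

The 3rd of D♭ dominant seventh sharp nine is F; the 5th of Bmin6 is F♯.
From F to F♯: 1 semitone over a unison = augmented.

A1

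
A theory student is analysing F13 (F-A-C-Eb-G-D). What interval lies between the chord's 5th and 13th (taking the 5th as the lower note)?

major ninth

That puts C below D.
C up to D spans 9 letter names and 14 semitones — a major ninth.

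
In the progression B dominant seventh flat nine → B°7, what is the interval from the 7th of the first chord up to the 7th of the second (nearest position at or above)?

d8

The 7th of B dominant seventh flat nine is A; the 7th of B°7 is A♭.
8 letter names make it an octave; at 11 semitones (a half step narrower than perfect) the quality is diminished.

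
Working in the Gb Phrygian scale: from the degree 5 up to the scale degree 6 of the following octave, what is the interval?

Gb phrygian: Gb Abb Bbb Cb Db Ebb Fb.
So we need the interval from Db up to Ebb.
From Db to Ebb: 13 semitones over a ninth = minor.

minor ninth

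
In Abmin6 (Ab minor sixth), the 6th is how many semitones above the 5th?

2

The chord tones of Ab minor sixth are Ab, Cb, Eb, F.
Eb to F is a major second: 2 semitones.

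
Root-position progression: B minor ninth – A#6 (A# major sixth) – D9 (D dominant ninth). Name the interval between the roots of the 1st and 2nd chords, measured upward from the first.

The roots are B and A#.
Counting 7 letters and 11 half steps from B gives a major seventh.

major seventh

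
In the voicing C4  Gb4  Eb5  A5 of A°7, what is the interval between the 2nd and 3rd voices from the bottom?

major 6th

Those voices are Gb4 and Eb5.
Gb up to Eb spans 6 letter names and 9 semitones — a major sixth.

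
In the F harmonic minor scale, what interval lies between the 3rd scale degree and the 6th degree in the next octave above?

perfect eleventh

F harmonic minor: F G Ab Bb C Db E.
The 3rd scale degree is Ab and the 6th scale degree (up an octave) is Db.
From Ab to Db is 17 semitones, exactly the perfect eleventh.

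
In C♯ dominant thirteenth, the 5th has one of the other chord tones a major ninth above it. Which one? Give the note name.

A#

C♯13: C♯–E♯–G♯–B–D♯–A♯.
The 5th is G♯. A major ninth above G♯ is A♯.
A♯ is the chord's 13th.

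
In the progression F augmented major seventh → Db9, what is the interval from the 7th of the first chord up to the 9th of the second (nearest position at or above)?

The 7th of F augmented major seventh is E; the 9th of Db9 is Eb.
E up to Eb is 11 semitones, a half step narrower than a perfect octave, so the interval is diminished.

d8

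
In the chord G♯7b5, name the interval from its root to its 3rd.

G♯7b5 is spelled G♯, B♯, D, F♯.
Root = G♯; 3rd = B♯.
From G♯ to B♯ is 4 semitones, exactly the major third.

major third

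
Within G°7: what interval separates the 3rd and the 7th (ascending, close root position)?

diminished 5th

G°7 is spelled G–B♭–D♭–F♭.
So we need the interval from B♭ up to F♭.
B♭ up to F♭ is 6 semitones, a half step narrower than a perfect fifth, so the interval is diminished.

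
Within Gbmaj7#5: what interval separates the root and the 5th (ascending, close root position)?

Gb+maj7 (Gb augmented major seventh) is spelled Gb–Bb–D–F.
That puts Gb below D.
From Gb to D: 8 semitones over a fifth = augmented.

augmented fifth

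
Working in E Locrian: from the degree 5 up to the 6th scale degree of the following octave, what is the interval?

major 9th

E locrian: E F G A B♭ C D.
The degree 5 is B♭ and the degree 6 (up an octave) is C.
Counting 9 letters and 14 half steps from B♭ gives a major ninth.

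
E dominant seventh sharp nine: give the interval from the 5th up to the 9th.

E7#9 is spelled E G♯ B D F𝄪.
5th = B; 9th = F𝄪.
B up to F𝄪 is 8 semitones, a half step wider than a perfect fifth, so the interval is augmented.

augmented 5th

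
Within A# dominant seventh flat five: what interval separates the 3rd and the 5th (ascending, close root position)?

A# dominant seventh flat five: A# C## E G#.
The 3rd is C## and the 5th is E.
C## up to E is 2 semitones, a whole step narrower than a major third, so the interval is diminished.

diminished third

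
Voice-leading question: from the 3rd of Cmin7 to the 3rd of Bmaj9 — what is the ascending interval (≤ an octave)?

The 3rd of Cmin7 is E♭; the 3rd of Bmaj9 is D♯.
From E♭ to D♯: 12 semitones over a seventh = augmented.

augmented seventh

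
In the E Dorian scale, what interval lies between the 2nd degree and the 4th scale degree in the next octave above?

Spelling the E Dorian scale: E F# G A B C# D.
That puts F# below A.
From F# to A: 15 semitones over a tenth = minor.

minor tenth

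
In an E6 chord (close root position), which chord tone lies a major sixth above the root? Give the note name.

E6: E G# B C#.
The root is E. A major sixth above E is C#.
C# is the chord's 6th.

C#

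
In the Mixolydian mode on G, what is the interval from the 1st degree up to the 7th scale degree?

m7

The scale runs G A B C D E F.
The 1st degree is G and the degree 7 is F.
7 letter names make it a seventh; at 10 semitones (a half step narrower than major) the quality is minor.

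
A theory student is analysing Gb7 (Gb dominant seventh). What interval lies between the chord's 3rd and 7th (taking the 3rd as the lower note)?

The chord tones of Gb dominant seventh are Gb Bb Db Fb.
3rd = Bb; 7th = Fb.
Bb up to Fb is 6 semitones, a half step narrower than a perfect fifth, so the interval is diminished.

diminished fifth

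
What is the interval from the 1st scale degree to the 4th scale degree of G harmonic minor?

The scale runs G A Bb C D Eb F#.
So we need the interval from G up to C.
G up to C spans 4 letter names and 5 semitones — a perfect fourth.

perfect fourth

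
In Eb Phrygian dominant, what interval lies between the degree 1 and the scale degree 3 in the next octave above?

M10

Spelling Eb Phrygian dominant: Eb Fb G Ab Bb Cb Db.
So we need the interval from Eb up to G.
Counting 10 letters and 16 half steps from Eb gives a major tenth.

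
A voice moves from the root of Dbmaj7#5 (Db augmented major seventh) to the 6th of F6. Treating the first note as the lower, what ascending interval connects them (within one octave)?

augmented unison

Dbmaj7#5 (Db augmented major seventh) has Db as its root, and F6 has D as its 6th.
Db up to D is 1 semitone, a half step wider than a perfect unison, so the interval is augmented.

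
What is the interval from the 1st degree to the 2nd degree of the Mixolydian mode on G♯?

G♯ mixolydian: G♯ A♯ B♯ C♯ D♯ E♯ F♯.
The 1st degree is G♯ and the degree 2 is A♯.
G♯ up to A♯ spans 2 letter names and 2 semitones — a major second.

major 2nd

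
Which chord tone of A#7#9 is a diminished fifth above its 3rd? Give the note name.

G#

Spelling the chord: A#–C##–E#–G#–B##.
The 3rd is C##. A diminished fifth above C## is G#.
G# is the chord's 7th.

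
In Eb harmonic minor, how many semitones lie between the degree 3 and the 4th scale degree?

2

The scale is Eb F Gb Ab Bb Cb D.
Gb up to Ab is a major second — 2 semitones.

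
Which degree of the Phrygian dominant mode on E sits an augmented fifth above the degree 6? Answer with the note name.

G#

The scale is E F G# A B C D.
The degree 6 is C; an augmented fifth above that is G# — scale degree 3.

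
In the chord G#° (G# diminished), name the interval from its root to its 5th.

diminished fifth

G# diminished: G#-B-D.
That puts G# below D.
G# up to D is 6 semitones, a half step narrower than a perfect fifth, so the interval is diminished.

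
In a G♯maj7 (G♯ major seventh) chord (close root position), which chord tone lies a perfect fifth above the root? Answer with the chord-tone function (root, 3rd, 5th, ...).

5th

G♯M7: G♯–B♯–D♯–F𝄪.
The root is G♯. A perfect fifth above G♯ is D♯.
D♯ is the chord's 5th.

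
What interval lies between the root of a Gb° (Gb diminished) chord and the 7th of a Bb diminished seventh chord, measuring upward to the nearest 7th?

The root of Gb° (Gb diminished) is Gb; the 7th of Bb diminished seventh is Abb.
Gb up to Abb is 1 semitone, a half step narrower than a major second, so the interval is minor.

minor second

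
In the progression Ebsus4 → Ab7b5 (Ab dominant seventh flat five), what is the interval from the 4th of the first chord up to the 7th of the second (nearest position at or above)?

Ebsus4 has Ab as its 4th, and Ab7b5 (Ab dominant seventh flat five) has Gb as its 7th.
Ab up to Gb is 10 semitones, a half step narrower than a major seventh, so the interval is minor.

m7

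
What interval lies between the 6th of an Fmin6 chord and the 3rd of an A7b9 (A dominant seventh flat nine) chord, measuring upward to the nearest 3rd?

major seventh

The 6th of Fmin6 is D; the 3rd of A7b9 (A dominant seventh flat nine) is C#.
Counting 7 letters and 11 half steps from D gives a major seventh.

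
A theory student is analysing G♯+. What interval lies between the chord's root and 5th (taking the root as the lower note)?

Spelling the chord: G♯, B♯, D𝄪.
Root = G♯; 5th = D𝄪.
From G♯ to D𝄪: 8 semitones over a fifth = augmented.

augmented fifth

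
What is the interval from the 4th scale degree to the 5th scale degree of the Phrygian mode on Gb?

The scale runs Gb Abb Bbb Cb Db Ebb Fb.
So we need the interval from Cb up to Db.
Cb up to Db spans 2 letter names and 2 semitones — a major second.

major second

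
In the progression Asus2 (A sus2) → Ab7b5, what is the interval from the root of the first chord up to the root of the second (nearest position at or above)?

Asus2 (A sus2) has A as its root, and Ab7b5 has Ab as its root.
A up to Ab is 11 semitones, a half step narrower than a perfect octave, so the interval is diminished.

diminished octave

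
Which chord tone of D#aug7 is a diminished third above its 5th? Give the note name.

C#

Spelling the chord: D# F## A## C#.
The 5th is A##. A diminished third above A## is C#.
C# is the chord's 7th.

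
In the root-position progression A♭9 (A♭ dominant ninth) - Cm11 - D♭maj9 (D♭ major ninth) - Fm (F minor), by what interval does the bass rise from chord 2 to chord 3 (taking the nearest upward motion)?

The roots are C and D♭.
C up to D♭ is 1 semitone, a half step narrower than a major second, so the interval is minor.

minor 2nd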